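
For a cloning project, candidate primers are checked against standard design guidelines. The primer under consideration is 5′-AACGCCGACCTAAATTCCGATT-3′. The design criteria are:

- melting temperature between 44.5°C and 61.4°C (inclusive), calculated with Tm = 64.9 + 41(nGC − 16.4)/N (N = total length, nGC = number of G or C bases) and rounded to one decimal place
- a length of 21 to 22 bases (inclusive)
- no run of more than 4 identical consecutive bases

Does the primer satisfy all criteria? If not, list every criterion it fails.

Meets all criteria.

Base counts: A=7, T=5, G=3, C=7 (length 22).
Tm: Tm = 64.9 + 41·(10 − 16.4)/22 = 53.0°C ✓
length: length 22 ✓
homopolymer run: longest run = 3 ✓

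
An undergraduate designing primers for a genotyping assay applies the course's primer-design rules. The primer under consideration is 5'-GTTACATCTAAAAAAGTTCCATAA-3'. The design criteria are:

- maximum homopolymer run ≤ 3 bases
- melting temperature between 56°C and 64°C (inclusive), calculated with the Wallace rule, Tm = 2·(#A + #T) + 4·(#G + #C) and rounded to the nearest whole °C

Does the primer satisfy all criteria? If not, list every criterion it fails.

Base counts: A=11, T=7, G=2, C=4 (length 24).
homopolymer run: longest run = 6, exceeds 3 ✗
Tm: Tm = 2·18 + 4·6 = 60°C ✓

Fails: homopolymer run.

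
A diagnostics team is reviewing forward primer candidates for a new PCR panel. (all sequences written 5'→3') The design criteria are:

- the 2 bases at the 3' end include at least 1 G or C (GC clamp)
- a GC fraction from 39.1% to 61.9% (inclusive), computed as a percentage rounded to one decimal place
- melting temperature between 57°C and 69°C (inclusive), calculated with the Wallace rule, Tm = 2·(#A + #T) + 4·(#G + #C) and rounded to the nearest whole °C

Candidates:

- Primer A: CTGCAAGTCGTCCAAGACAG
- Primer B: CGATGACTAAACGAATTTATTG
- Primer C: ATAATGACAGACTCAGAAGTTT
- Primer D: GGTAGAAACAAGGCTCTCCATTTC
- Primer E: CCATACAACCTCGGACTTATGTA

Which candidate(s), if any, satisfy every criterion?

Primer A only.

Primer A (20 nt, A=6 T=3 G=5 C=6): 3' end AG has 1 G/C ✓; GC 11/20 = 55.0% ✓; Tm = 2·9 + 4·11 = 62°C ✓ — passes.
Primer B (22 nt, A=8 T=7 G=4 C=3): 3' end TG has 1 G/C ✓; GC 7/22 = 31.8%, outside 39.1–61.9% ✗; Tm = 2·15 + 4·7 = 58°C ✓ — fails.
Primer C (22 nt, A=9 T=6 G=4 C=3): 3' end TT has 0 G/C, need ≥1 ✗; GC 7/22 = 31.8%, outside 39.1–61.9% ✗; Tm = 2·15 + 4·7 = 58°C ✓ — fails.
Primer D (24 nt, A=7 T=6 G=5 C=6): 3' end TC has 1 G/C ✓; GC 11/24 = 45.8% ✓; Tm = 2·13 + 4·11 = 70°C, outside 57–69°C ✗ — fails.
Primer E (23 nt, A=7 T=6 G=3 C=7): 3' end TA has 0 G/C, need ≥1 ✗; GC 10/23 = 43.5% ✓; Tm = 2·13 + 4·10 = 66°C ✓ — fails.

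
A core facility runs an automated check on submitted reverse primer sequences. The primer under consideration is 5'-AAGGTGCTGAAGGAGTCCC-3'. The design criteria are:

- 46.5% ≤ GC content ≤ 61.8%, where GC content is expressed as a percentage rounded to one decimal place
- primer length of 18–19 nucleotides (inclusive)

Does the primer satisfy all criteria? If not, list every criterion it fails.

Base counts: A=5, T=3, G=7, C=4 (length 19).
GC content: GC 11/19 = 57.9% ✓
length: length 19 ✓

Meets all criteria.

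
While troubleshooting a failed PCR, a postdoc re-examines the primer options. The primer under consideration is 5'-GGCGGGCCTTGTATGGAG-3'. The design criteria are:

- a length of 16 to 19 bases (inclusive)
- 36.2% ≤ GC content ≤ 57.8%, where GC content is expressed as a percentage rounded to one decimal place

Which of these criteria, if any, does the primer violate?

Fails: GC content.

Base counts: A=2, T=4, G=9, C=3 (length 18).
length: length 18 ✓
GC content: GC 12/18 = 66.7%, outside 36.2–57.8% ✗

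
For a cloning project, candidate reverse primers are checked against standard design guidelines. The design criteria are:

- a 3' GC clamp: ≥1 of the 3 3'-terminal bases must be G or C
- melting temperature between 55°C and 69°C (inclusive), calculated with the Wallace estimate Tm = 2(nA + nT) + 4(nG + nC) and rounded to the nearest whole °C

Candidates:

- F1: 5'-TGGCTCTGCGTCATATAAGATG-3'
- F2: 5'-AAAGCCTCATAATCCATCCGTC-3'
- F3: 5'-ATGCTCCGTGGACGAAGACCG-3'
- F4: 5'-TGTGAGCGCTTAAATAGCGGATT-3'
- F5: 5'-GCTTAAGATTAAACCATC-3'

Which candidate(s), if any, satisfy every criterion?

F1 (22 nt, A=5 T=7 G=6 C=4): 3' end ATG has 1 G/C ✓; Tm = 2·12 + 4·10 = 64°C ✓ — passes.
F2 (22 nt, A=7 T=5 G=2 C=8): 3' end GTC has 2 G/C ✓; Tm = 2·12 + 4·10 = 64°C ✓ — passes.
F3 (21 nt, A=5 T=3 G=7 C=6): 3' end CCG has 3 G/C ✓; Tm = 2·8 + 4·13 = 68°C ✓ — passes.
F4 (23 nt, A=6 T=7 G=7 C=3): 3' end ATT has 0 G/C, need ≥1 ✗; Tm = 2·13 + 4·10 = 66°C ✓ — fails.
F5 (18 nt, A=7 T=5 G=2 C=4): 3' end ATC has 1 G/C ✓; Tm = 2·12 + 4·6 = 48°C, outside 55–69°C ✗ — fails.

F1, F2 and F3.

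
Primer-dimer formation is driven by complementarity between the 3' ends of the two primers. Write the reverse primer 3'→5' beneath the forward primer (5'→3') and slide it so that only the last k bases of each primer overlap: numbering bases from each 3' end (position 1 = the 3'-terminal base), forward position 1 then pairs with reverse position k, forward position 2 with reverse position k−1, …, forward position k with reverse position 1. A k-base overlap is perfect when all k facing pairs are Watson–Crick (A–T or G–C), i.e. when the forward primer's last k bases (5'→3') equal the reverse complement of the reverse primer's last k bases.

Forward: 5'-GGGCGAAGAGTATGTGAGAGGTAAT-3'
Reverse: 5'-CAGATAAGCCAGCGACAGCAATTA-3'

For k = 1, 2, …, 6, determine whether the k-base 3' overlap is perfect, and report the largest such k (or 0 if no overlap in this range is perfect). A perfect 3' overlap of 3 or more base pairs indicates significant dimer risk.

Last 6 bases (5'→3') — forward …GGTAAT, reverse …CAATTA.
Reverse complement of the reverse primer's last 6 bases: TAATTG; its first k bases are the reverse complement of the reverse primer's last k bases, so a perfect k-base overlap needs the forward primer's last k bases to equal them.
Comparing (forward last k vs required): k=1: T vs T ✓; k=2: AT vs TA ✗; k=3: AAT vs TAA ✗; k=4: TAAT vs TAAT ✓; k=5: GTAAT vs TAATT ✗; k=6: GGTAAT vs TAATTG ✗.
Perfect overlaps at k = 1, 4; the largest is 4.

Longest perfect overlap: 4 complementary base pairs; significant dimer risk (threshold 3).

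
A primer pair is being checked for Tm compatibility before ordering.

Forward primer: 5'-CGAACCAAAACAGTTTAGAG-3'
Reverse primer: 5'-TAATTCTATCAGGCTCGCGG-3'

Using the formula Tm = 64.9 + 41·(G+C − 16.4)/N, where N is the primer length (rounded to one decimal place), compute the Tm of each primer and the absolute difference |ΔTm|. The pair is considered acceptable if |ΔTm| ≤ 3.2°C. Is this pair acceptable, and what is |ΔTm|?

Forward: G+C = 8, N = 20 → Tm = 64.9 + 41·(8 − 16.4)/20 = 47.7°C.
Reverse: G+C = 10, N = 20 → Tm = 64.9 + 41·(10 − 16.4)/20 = 51.8°C.
|ΔTm| = |47.7 − 51.8| = 4.1°C, > 3.2°C.

|ΔTm| = 4.1°C; the pair is not acceptable.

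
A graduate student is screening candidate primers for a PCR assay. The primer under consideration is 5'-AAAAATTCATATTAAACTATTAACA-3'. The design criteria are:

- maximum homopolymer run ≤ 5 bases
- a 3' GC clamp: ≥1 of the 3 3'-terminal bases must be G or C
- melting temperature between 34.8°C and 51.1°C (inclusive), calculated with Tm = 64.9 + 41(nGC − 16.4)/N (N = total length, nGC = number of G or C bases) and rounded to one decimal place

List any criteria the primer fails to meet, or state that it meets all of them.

Base counts: A=14, T=8, G=0, C=3 (length 25).
homopolymer run: longest run = 5 ✓
GC clamp: 3' end ACA has 1 G/C ✓
Tm: Tm = 64.9 + 41·(3 − 16.4)/25 = 42.9°C ✓

Meets all criteria.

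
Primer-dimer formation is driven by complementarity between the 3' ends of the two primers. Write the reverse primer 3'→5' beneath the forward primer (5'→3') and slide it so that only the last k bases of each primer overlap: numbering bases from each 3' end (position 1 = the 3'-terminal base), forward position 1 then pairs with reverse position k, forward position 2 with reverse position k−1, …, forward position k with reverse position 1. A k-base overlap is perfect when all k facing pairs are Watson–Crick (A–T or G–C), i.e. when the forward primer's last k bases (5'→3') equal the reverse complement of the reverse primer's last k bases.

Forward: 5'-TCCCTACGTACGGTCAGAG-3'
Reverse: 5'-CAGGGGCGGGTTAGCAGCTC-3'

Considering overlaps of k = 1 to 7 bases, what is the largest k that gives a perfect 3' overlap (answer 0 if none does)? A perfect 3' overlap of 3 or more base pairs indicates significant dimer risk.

Longest perfect overlap: 3 complementary base pairs; significant dimer risk (threshold 3).

Last 7 bases (5'→3') — forward …GTCAGAG, reverse …GCAGCTC.
Reverse complement of the reverse primer's last 7 bases: GAGCTGC; its first k bases are the reverse complement of the reverse primer's last k bases, so a perfect k-base overlap needs the forward primer's last k bases to equal them.
Comparing (forward last k vs required): k=1: G vs G ✓; k=2: AG vs GA ✗; k=3: GAG vs GAG ✓; k=4: AGAG vs GAGC ✗; k=5: CAGAG vs GAGCT ✗; k=6: TCAGAG vs GAGCTG ✗; k=7: GTCAGAG vs GAGCTGC ✗.
Perfect overlaps at k = 1, 3; the largest is 3.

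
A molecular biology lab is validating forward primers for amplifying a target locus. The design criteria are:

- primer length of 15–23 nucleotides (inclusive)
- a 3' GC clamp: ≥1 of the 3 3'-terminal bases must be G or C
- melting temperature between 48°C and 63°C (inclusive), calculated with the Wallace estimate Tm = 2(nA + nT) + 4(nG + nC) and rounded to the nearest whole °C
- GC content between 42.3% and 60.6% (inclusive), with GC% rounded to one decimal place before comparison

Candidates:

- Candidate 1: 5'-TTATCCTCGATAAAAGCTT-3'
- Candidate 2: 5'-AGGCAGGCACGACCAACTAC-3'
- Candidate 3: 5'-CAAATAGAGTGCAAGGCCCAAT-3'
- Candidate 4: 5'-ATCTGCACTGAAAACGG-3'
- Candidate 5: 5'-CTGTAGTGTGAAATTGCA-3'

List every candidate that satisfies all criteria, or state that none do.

Candidate 1 (19 nt, A=6 T=7 G=2 C=4): length 19 ✓; 3' end CTT has 1 G/C ✓; Tm = 2·13 + 4·6 = 50°C ✓; GC 6/19 = 31.6%, outside 42.3–60.6% ✗ — fails.
Candidate 2 (20 nt, A=7 T=1 G=5 C=7): length 20 ✓; 3' end TAC has 1 G/C ✓; Tm = 2·8 + 4·12 = 64°C, outside 48–63°C ✗; GC 12/20 = 60.0% ✓ — fails.
Candidate 3 (22 nt, A=9 T=3 G=5 C=5): length 22 ✓; 3' end AAT has 0 G/C, need ≥1 ✗; Tm = 2·12 + 4·10 = 64°C, outside 48–63°C ✗; GC 10/22 = 45.5% ✓ — fails.
Candidate 4 (17 nt, A=6 T=3 G=4 C=4): length 17 ✓; 3' end CGG has 3 G/C ✓; Tm = 2·9 + 4·8 = 50°C ✓; GC 8/17 = 47.1% ✓ — passes.
Candidate 5 (18 nt, A=5 T=6 G=5 C=2): length 18 ✓; 3' end GCA has 2 G/C ✓; Tm = 2·11 + 4·7 = 50°C ✓; GC 7/18 = 38.9%, outside 42.3–60.6% ✗ — fails.

Candidate 4 only.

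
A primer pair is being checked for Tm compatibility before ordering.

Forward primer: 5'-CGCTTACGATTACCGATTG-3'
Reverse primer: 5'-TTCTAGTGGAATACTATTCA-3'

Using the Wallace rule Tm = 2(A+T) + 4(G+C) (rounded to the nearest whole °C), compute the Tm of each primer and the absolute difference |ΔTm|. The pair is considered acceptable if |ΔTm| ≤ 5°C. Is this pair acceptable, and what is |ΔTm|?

Forward: A=4 T=6 G=4 C=5 → Tm = 2·10 + 4·9 = 56°C.
Reverse: A=6 T=8 G=3 C=3 → Tm = 2·14 + 4·6 = 52°C.
|ΔTm| = |56 − 52| = 4°C, ≤ 5°C.

|ΔTm| = 4°C; the pair is acceptable.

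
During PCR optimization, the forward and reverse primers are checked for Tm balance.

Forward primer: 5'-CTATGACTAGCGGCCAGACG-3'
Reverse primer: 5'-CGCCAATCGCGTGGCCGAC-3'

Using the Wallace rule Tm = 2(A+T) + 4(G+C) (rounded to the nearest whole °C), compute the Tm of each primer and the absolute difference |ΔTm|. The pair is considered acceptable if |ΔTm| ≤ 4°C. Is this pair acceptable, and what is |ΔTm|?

Forward: A=5 T=3 G=6 C=6 → Tm = 2·8 + 4·12 = 64°C.
Reverse: A=3 T=2 G=6 C=8 → Tm = 2·5 + 4·14 = 66°C.
|ΔTm| = |64 − 66| = 2°C, ≤ 4°C.

|ΔTm| = 2°C; the pair is acceptable.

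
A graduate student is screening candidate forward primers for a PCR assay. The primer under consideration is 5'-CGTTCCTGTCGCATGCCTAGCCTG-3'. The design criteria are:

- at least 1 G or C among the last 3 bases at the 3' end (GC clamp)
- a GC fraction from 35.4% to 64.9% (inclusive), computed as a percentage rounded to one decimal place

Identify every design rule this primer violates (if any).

Meets all criteria.

Base counts: A=2, T=7, G=6, C=9 (length 24).
GC clamp: 3' end CTG has 2 G/C ✓
GC content: GC 15/24 = 62.5% ✓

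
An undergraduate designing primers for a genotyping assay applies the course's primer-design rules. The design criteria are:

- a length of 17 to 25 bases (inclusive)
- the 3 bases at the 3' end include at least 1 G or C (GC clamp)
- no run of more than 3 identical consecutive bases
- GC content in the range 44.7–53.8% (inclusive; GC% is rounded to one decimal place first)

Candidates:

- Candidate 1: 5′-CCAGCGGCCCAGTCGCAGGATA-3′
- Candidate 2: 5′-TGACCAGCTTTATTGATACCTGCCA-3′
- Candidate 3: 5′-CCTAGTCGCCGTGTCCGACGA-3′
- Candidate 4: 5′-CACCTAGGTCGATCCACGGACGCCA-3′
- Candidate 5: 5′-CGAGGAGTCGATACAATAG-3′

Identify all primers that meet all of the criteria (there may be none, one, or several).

Candidate 5 only.

Candidate 1 (22 nt, A=5 T=2 G=7 C=8): length 22 ✓; 3' end ATA has 0 G/C, need ≥1 ✗; longest run = 3 ✓; GC 15/22 = 68.2%, outside 44.7–53.8% ✗ — fails.
Candidate 2 (25 nt, A=6 T=8 G=4 C=7): length 25 ✓; 3' end CCA has 2 G/C ✓; longest run = 3 ✓; GC 11/25 = 44.0%, outside 44.7–53.8% ✗ — fails.
Candidate 3 (21 nt, A=3 T=4 G=6 C=8): length 21 ✓; 3' end CGA has 2 G/C ✓; longest run = 2 ✓; GC 14/21 = 66.7%, outside 44.7–53.8% ✗ — fails.
Candidate 4 (25 nt, A=6 T=3 G=6 C=10): length 25 ✓; 3' end CCA has 2 G/C ✓; longest run = 2 ✓; GC 16/25 = 64.0%, outside 44.7–53.8% ✗ — fails.
Candidate 5 (19 nt, A=7 T=3 G=6 C=3): length 19 ✓; 3' end TAG has 1 G/C ✓; longest run = 2 ✓; GC 9/19 = 47.4% ✓ — passes.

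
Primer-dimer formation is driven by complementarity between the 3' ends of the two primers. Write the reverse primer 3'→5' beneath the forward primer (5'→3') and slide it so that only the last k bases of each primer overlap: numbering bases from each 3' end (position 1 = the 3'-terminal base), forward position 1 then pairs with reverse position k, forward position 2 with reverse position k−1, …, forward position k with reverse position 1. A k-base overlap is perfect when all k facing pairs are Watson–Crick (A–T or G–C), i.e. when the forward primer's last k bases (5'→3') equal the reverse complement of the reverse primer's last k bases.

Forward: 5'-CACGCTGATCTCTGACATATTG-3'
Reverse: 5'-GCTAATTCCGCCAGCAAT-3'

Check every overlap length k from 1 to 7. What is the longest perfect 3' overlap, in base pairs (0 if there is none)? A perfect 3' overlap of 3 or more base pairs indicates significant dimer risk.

Last 7 bases (5'→3') — forward …CATATTG, reverse …CAGCAAT.
Reverse complement of the reverse primer's last 7 bases: ATTGCTG; its first k bases are the reverse complement of the reverse primer's last k bases, so a perfect k-base overlap needs the forward primer's last k bases to equal them.
Comparing (forward last k vs required): k=1: G vs A ✗; k=2: TG vs AT ✗; k=3: TTG vs ATT ✗; k=4: ATTG vs ATTG ✓; k=5: TATTG vs ATTGC ✗; k=6: ATATTG vs ATTGCT ✗; k=7: CATATTG vs ATTGCTG ✗.
Only k = 4 is perfect, so the longest perfect 3' overlap is 4.

Longest perfect overlap: 4 complementary base pairs; significant dimer risk (threshold 3).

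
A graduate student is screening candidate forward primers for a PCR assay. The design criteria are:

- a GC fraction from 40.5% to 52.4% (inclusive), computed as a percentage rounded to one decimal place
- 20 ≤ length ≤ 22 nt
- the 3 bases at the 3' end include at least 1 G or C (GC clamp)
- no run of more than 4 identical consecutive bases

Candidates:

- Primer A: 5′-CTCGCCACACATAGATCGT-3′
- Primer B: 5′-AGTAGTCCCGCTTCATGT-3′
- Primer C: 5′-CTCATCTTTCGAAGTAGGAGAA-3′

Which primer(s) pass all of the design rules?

Primer A (19 nt, A=5 T=4 G=3 C=7): GC 10/19 = 52.6%, outside 40.5–52.4% ✗; length 19, outside 20–22 ✗; 3' end CGT has 2 G/C ✓; longest run = 2 ✓ — fails.
Primer B (18 nt, A=3 T=6 G=4 C=5): GC 9/18 = 50.0% ✓; length 18, outside 20–22 ✗; 3' end TGT has 1 G/C ✓; longest run = 3 ✓ — fails.
Primer C (22 nt, A=7 T=6 G=5 C=4): GC 9/22 = 40.9% ✓; length 22 ✓; 3' end GAA has 1 G/C ✓; longest run = 3 ✓ — passes.

Primer C only.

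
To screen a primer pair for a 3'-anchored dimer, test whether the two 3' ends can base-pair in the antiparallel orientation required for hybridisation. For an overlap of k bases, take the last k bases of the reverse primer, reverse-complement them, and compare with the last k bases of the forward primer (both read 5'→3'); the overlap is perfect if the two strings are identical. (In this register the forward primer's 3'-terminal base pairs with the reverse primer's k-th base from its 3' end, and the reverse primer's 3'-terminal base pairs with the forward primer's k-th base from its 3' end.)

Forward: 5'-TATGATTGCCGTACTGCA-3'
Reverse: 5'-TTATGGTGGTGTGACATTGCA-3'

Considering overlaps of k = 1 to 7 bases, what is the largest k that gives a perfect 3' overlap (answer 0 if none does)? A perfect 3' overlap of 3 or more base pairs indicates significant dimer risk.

Last 7 bases (5'→3') — forward …TACTGCA, reverse …CATTGCA.
Reverse complement of the reverse primer's last 7 bases: TGCAATG; its first k bases are the reverse complement of the reverse primer's last k bases, so a perfect k-base overlap needs the forward primer's last k bases to equal them.
Comparing (forward last k vs required): k=1: A vs T ✗; k=2: CA vs TG ✗; k=3: GCA vs TGC ✗; k=4: TGCA vs TGCA ✓; k=5: CTGCA vs TGCAA ✗; k=6: ACTGCA vs TGCAAT ✗; k=7: TACTGCA vs TGCAATG ✗.
Only k = 4 is perfect, so the longest perfect 3' overlap is 4.

Longest perfect overlap: 4 complementary base pairs; significant dimer risk (threshold 3).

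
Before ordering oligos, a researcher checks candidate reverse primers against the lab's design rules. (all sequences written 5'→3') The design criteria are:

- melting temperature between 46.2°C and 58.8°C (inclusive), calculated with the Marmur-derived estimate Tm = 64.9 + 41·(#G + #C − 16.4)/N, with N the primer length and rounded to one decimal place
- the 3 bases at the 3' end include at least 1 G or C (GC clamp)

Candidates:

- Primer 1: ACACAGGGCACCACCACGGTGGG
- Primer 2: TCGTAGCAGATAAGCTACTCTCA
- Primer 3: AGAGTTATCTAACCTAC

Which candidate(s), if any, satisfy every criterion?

Primer 1 (23 nt, A=6 T=1 G=8 C=8): Tm = 64.9 + 41·(16 − 16.4)/23 = 64.2°C, outside 46.2–58.8°C ✗; 3' end GGG has 3 G/C ✓ — fails.
Primer 2 (23 nt, A=7 T=6 G=4 C=6): Tm = 64.9 + 41·(10 − 16.4)/23 = 53.5°C ✓; 3' end TCA has 1 G/C ✓ — passes.
Primer 3 (17 nt, A=6 T=5 G=2 C=4): Tm = 64.9 + 41·(6 − 16.4)/17 = 39.8°C, outside 46.2–58.8°C ✗; 3' end TAC has 1 G/C ✓ — fails.

Primer 2 only.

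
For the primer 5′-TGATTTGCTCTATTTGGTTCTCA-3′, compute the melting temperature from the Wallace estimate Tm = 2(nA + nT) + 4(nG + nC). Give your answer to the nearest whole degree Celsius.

62°C

Base counts: A=3, T=12, G=4, C=4 (length 23).
Tm = 2·(3+12) + 4·(4+4) = 2·15 + 4·8 = 30 + 32 = 62°C.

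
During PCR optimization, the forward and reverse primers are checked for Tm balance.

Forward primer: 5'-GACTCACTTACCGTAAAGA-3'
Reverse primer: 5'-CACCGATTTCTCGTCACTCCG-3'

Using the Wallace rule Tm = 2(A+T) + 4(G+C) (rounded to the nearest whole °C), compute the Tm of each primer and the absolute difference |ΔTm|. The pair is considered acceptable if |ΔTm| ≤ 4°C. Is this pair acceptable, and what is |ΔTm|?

Forward: A=7 T=4 G=3 C=5 → Tm = 2·11 + 4·8 = 54°C.
Reverse: A=3 T=6 G=3 C=9 → Tm = 2·9 + 4·12 = 66°C.
|ΔTm| = |54 − 66| = 12°C, > 4°C.

|ΔTm| = 12°C; the pair is not acceptable.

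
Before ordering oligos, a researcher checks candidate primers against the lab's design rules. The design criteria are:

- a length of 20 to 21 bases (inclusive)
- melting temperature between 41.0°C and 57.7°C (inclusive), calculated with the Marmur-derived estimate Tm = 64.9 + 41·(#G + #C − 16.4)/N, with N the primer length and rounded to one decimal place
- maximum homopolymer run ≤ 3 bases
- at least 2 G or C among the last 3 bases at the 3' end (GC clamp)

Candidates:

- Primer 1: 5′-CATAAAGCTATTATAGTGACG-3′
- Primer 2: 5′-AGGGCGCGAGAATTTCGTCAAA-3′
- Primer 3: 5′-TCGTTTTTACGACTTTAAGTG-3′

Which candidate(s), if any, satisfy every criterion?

Primer 1 (21 nt, A=8 T=6 G=4 C=3): length 21 ✓; Tm = 64.9 + 41·(7 − 16.4)/21 = 46.5°C ✓; longest run = 3 ✓; 3' end ACG has 2 G/C ✓ — passes.
Primer 2 (22 nt, A=7 T=4 G=7 C=4): length 22, outside 20–21 ✗; Tm = 64.9 + 41·(11 − 16.4)/22 = 54.8°C ✓; longest run = 3 ✓; 3' end AAA has 0 G/C, need ≥2 ✗ — fails.
Primer 3 (21 nt, A=4 T=10 G=4 C=3): length 21 ✓; Tm = 64.9 + 41·(7 − 16.4)/21 = 46.5°C ✓; longest run = 5, exceeds 3 ✗; 3' end GTG has 2 G/C ✓ — fails.

Primer 1 only.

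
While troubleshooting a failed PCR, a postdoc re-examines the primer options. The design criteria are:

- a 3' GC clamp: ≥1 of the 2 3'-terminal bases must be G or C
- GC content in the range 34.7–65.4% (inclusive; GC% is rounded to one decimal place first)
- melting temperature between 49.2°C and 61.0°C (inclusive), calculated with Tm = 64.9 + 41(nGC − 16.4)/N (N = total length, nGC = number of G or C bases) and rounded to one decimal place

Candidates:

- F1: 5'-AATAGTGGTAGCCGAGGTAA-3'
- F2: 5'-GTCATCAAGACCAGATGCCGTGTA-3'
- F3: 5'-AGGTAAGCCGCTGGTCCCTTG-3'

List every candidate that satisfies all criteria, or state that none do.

F1 (20 nt, A=7 T=4 G=7 C=2): 3' end AA has 0 G/C, need ≥1 ✗; GC 9/20 = 45.0% ✓; Tm = 64.9 + 41·(9 − 16.4)/20 = 49.7°C ✓ — fails.
F2 (24 nt, A=7 T=5 G=6 C=6): 3' end TA has 0 G/C, need ≥1 ✗; GC 12/24 = 50.0% ✓; Tm = 64.9 + 41·(12 − 16.4)/24 = 57.4°C ✓ — fails.
F3 (21 nt, A=3 T=5 G=7 C=6): 3' end TG has 1 G/C ✓; GC 13/21 = 61.9% ✓; Tm = 64.9 + 41·(13 − 16.4)/21 = 58.3°C ✓ — passes.

F3 only.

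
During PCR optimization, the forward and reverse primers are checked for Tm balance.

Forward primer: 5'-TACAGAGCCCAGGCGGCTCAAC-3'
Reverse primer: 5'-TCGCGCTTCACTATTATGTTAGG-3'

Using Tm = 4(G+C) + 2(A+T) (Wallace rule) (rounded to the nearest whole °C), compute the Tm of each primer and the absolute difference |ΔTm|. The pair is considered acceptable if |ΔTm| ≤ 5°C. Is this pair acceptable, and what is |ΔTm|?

Forward: A=6 T=2 G=6 C=8 → Tm = 2·8 + 4·14 = 72°C.
Reverse: A=4 T=9 G=5 C=5 → Tm = 2·13 + 4·10 = 66°C.
|ΔTm| = |72 − 66| = 6°C, > 5°C.

|ΔTm| = 6°C; the pair is not acceptable.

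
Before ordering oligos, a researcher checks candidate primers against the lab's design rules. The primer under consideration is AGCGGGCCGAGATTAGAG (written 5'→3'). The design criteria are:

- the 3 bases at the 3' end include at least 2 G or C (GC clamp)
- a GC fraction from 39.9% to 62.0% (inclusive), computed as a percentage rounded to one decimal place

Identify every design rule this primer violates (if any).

Base counts: A=5, T=2, G=8, C=3 (length 18).
GC clamp: 3' end GAG has 2 G/C ✓
GC content: GC 11/18 = 61.1% ✓

Meets all criteria.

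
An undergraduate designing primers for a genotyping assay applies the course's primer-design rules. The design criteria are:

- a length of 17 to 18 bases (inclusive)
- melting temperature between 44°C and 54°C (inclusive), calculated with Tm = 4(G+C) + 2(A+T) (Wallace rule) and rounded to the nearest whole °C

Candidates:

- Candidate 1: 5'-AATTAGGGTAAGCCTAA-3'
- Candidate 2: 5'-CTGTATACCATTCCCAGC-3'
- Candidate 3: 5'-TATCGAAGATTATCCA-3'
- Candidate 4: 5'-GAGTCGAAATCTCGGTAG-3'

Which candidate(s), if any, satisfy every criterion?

Candidate 1 (17 nt, A=7 T=4 G=4 C=2): length 17 ✓; Tm = 2·11 + 4·6 = 46°C ✓ — passes.
Candidate 2 (18 nt, A=4 T=5 G=2 C=7): length 18 ✓; Tm = 2·9 + 4·9 = 54°C ✓ — passes.
Candidate 3 (16 nt, A=6 T=5 G=2 C=3): length 16, outside 17–18 ✗; Tm = 2·11 + 4·5 = 42°C, outside 44–54°C ✗ — fails.
Candidate 4 (18 nt, A=5 T=4 G=6 C=3): length 18 ✓; Tm = 2·9 + 4·9 = 54°C ✓ — passes.

Candidate 1, Candidate 2 and Candidate 4.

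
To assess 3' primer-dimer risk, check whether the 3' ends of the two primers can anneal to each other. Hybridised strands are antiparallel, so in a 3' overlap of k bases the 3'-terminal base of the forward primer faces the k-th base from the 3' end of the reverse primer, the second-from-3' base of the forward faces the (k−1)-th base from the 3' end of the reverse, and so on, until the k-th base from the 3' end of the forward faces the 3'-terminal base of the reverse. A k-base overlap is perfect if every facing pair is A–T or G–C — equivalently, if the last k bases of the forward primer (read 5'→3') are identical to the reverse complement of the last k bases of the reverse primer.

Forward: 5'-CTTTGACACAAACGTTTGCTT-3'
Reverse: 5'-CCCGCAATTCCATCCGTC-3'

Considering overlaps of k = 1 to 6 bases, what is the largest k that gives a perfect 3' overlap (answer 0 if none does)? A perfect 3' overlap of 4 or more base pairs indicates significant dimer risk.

Longest perfect overlap: 0 complementary base pairs; below the dimer-risk threshold (threshold 4).

Last 6 bases (5'→3') — forward …TTGCTT, reverse …TCCGTC.
Reverse complement of the reverse primer's last 6 bases: GACGGA; its first k bases are the reverse complement of the reverse primer's last k bases, so a perfect k-base overlap needs the forward primer's last k bases to equal them.
Comparing (forward last k vs required): k=1: T vs G ✗; k=2: TT vs GA ✗; k=3: CTT vs GAC ✗; k=4: GCTT vs GACG ✗; k=5: TGCTT vs GACGG ✗; k=6: TTGCTT vs GACGGA ✗.
No overlap length from 1 to 6 is perfect, so the longest perfect 3' overlap is 0.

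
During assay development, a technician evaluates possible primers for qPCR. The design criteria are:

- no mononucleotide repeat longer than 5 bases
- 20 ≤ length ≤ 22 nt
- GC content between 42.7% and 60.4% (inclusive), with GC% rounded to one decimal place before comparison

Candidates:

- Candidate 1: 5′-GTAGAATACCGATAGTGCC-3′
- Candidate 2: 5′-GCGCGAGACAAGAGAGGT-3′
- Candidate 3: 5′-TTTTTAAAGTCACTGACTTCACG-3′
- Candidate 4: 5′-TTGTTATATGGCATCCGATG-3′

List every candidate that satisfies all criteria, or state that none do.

Candidate 1 (19 nt, A=6 T=4 G=5 C=4): longest run = 2 ✓; length 19, outside 20–22 ✗; GC 9/19 = 47.4% ✓ — fails.
Candidate 2 (18 nt, A=6 T=1 G=8 C=3): longest run = 2 ✓; length 18, outside 20–22 ✗; GC 11/18 = 61.1%, outside 42.7–60.4% ✗ — fails.
Candidate 3 (23 nt, A=6 T=9 G=3 C=5): longest run = 5 ✓; length 23, outside 20–22 ✗; GC 8/23 = 34.8%, outside 42.7–60.4% ✗ — fails.
Candidate 4 (20 nt, A=4 T=8 G=5 C=3): longest run = 2 ✓; length 20 ✓; GC 8/20 = 40.0%, outside 42.7–60.4% ✗ — fails.

None of the candidates satisfy all criteria.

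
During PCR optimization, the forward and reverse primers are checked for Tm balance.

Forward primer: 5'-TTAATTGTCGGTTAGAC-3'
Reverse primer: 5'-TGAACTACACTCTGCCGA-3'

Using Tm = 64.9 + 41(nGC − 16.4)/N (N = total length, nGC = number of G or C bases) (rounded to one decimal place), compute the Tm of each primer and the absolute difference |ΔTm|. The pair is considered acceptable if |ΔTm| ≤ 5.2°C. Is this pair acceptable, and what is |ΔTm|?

Forward: G+C = 6, N = 17 → Tm = 64.9 + 41·(6 − 16.4)/17 = 39.8°C.
Reverse: G+C = 9, N = 18 → Tm = 64.9 + 41·(9 − 16.4)/18 = 48.0°C.
|ΔTm| = |39.8 − 48.0| = 8.2°C, > 5.2°C.

|ΔTm| = 8.2°C; the pair is not acceptable.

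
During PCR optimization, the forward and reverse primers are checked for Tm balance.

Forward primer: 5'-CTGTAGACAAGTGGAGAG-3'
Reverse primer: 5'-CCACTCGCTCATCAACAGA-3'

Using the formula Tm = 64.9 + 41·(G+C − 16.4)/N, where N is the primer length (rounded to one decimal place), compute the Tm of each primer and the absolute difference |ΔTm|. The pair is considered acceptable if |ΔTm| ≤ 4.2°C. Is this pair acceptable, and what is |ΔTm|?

Forward: G+C = 9, N = 18 → Tm = 64.9 + 41·(9 − 16.4)/18 = 48.0°C.
Reverse: G+C = 10, N = 19 → Tm = 64.9 + 41·(10 − 16.4)/19 = 51.1°C.
|ΔTm| = |48.0 − 51.1| = 3.1°C, ≤ 4.2°C.

|ΔTm| = 3.1°C; the pair is acceptable.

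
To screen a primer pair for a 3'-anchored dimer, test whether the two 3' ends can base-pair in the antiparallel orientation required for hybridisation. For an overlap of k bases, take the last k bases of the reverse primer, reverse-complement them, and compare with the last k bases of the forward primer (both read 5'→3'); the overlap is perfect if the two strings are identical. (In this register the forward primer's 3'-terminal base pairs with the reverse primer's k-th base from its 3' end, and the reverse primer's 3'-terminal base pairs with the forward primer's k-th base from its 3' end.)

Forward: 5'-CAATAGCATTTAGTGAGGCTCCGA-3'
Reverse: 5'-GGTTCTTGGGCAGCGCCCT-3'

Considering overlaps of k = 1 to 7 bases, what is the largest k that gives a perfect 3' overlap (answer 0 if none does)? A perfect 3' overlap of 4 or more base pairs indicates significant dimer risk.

Last 7 bases (5'→3') — forward …GCTCCGA, reverse …GCGCCCT.
Reverse complement of the reverse primer's last 7 bases: AGGGCGC; its first k bases are the reverse complement of the reverse primer's last k bases, so a perfect k-base overlap needs the forward primer's last k bases to equal them.
Comparing (forward last k vs required): k=1: A vs A ✓; k=2: GA vs AG ✗; k=3: CGA vs AGG ✗; k=4: CCGA vs AGGG ✗; k=5: TCCGA vs AGGGC ✗; k=6: CTCCGA vs AGGGCG ✗; k=7: GCTCCGA vs AGGGCGC ✗.
Only k = 1 is perfect, so the longest perfect 3' overlap is 1.

Longest perfect overlap: 1 complementary base pair; below the dimer-risk threshold (threshold 4).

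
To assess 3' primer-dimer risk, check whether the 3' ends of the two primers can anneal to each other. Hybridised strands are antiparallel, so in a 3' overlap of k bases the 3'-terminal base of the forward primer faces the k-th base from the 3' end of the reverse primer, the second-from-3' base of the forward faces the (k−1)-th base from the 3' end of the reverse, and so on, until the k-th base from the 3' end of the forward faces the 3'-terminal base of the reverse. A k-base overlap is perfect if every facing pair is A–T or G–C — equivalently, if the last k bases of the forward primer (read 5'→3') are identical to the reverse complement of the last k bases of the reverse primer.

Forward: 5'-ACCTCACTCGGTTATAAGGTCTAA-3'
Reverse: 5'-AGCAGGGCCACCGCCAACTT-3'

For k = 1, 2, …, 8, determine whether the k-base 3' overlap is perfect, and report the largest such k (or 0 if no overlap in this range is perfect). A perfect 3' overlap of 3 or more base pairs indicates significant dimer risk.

Last 8 bases (5'→3') — forward …AGGTCTAA, reverse …GCCAACTT.
Reverse complement of the reverse primer's last 8 bases: AAGTTGGC; its first k bases are the reverse complement of the reverse primer's last k bases, so a perfect k-base overlap needs the forward primer's last k bases to equal them.
Comparing (forward last k vs required): k=1: A vs A ✓; k=2: AA vs AA ✓; k=3: TAA vs AAG ✗; k=4: CTAA vs AAGT ✗; k=5: TCTAA vs AAGTT ✗; k=6: GTCTAA vs AAGTTG ✗; k=7: GGTCTAA vs AAGTTGG ✗; k=8: AGGTCTAA vs AAGTTGGC ✗.
Perfect overlaps at k = 1, 2; the largest is 2.

Longest perfect overlap: 2 complementary base pairs; below the dimer-risk threshold (threshold 3).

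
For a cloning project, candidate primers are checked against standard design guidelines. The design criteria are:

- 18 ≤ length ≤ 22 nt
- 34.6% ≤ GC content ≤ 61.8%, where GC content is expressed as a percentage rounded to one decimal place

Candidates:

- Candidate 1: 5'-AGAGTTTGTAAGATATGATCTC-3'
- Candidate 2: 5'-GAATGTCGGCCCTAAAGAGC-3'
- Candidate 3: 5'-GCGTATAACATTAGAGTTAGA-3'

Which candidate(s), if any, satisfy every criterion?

Candidate 2 only.

Candidate 1 (22 nt, A=7 T=8 G=5 C=2): length 22 ✓; GC 7/22 = 31.8%, outside 34.6–61.8% ✗ — fails.
Candidate 2 (20 nt, A=6 T=3 G=6 C=5): length 20 ✓; GC 11/20 = 55.0% ✓ — passes.
Candidate 3 (21 nt, A=8 T=6 G=5 C=2): length 21 ✓; GC 7/21 = 33.3%, outside 34.6–61.8% ✗ — fails.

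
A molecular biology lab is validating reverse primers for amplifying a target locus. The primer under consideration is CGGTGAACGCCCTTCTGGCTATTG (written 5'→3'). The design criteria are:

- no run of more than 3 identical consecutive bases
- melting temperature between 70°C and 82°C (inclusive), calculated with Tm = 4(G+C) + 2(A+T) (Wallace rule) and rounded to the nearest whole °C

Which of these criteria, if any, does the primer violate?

Base counts: A=3, T=7, G=7, C=7 (length 24).
homopolymer run: longest run = 3 ✓
Tm: Tm = 2·10 + 4·14 = 76°C ✓

Meets all criteria.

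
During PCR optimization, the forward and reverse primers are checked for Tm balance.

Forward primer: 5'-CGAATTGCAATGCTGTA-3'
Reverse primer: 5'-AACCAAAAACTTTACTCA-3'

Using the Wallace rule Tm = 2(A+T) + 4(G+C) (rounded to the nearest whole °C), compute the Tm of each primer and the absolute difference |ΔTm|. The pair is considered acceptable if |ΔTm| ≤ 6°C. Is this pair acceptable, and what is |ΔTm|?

|ΔTm| = 2°C; the pair is acceptable.

Forward: A=5 T=5 G=4 C=3 → Tm = 2·10 + 4·7 = 48°C.
Reverse: A=9 T=4 G=0 C=5 → Tm = 2·13 + 4·5 = 46°C.
|ΔTm| = |48 − 46| = 2°C, ≤ 6°C.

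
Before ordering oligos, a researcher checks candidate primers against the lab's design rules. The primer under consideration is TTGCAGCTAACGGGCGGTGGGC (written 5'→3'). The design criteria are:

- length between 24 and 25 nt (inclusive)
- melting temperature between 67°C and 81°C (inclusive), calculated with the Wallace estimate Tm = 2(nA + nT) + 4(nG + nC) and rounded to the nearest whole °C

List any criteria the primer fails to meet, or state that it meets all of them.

Fails: length.

Base counts: A=3, T=4, G=10, C=5 (length 22).
length: length 22, outside 24–25 ✗
Tm: Tm = 2·7 + 4·15 = 74°C ✓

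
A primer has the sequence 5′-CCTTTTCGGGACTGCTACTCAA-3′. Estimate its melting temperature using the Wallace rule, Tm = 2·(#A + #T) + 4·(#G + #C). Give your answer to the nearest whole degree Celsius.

66°C

Base counts: A=4, T=7, G=4, C=7 (length 22).
Tm = 2·(4+7) + 4·(4+7) = 2·11 + 4·11 = 22 + 44 = 66°C.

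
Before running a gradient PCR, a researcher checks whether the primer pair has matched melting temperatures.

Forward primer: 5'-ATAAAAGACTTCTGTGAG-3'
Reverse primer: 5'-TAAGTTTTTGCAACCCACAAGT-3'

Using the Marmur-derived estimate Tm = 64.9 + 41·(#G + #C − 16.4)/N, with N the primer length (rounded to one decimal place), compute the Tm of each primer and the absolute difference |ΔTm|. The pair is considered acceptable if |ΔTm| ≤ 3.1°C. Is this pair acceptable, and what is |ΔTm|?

Forward: G+C = 6, N = 18 → Tm = 64.9 + 41·(6 − 16.4)/18 = 41.2°C.
Reverse: G+C = 8, N = 22 → Tm = 64.9 + 41·(8 − 16.4)/22 = 49.2°C.
|ΔTm| = |41.2 − 49.2| = 8.0°C, > 3.1°C.

|ΔTm| = 8.0°C; the pair is not acceptable.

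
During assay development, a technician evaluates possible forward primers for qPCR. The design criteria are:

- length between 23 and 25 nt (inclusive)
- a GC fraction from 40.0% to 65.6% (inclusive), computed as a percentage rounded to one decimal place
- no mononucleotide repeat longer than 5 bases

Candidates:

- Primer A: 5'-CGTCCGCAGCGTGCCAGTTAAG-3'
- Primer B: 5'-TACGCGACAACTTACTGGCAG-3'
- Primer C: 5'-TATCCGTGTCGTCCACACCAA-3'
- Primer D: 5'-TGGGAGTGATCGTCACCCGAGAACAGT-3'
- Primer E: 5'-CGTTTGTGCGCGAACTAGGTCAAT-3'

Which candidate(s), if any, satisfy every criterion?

Primer E only.

Primer A (22 nt, A=4 T=4 G=7 C=7): length 22, outside 23–25 ✗; GC 14/22 = 63.6% ✓; longest run = 2 ✓ — fails.
Primer B (21 nt, A=6 T=4 G=5 C=6): length 21, outside 23–25 ✗; GC 11/21 = 52.4% ✓; longest run = 2 ✓ — fails.
Primer C (21 nt, A=5 T=5 G=3 C=8): length 21, outside 23–25 ✗; GC 11/21 = 52.4% ✓; longest run = 2 ✓ — fails.
Primer D (27 nt, A=7 T=5 G=9 C=6): length 27, outside 23–25 ✗; GC 15/27 = 55.6% ✓; longest run = 3 ✓ — fails.
Primer E (24 nt, A=5 T=7 G=7 C=5): length 24 ✓; GC 12/24 = 50.0% ✓; longest run = 3 ✓ — passes.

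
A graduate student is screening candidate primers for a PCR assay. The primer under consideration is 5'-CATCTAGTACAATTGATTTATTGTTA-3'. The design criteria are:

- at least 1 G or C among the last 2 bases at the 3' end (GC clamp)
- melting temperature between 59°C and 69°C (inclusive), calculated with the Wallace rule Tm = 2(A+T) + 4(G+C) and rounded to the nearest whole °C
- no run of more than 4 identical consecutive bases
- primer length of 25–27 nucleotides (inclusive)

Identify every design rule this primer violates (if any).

Fails: GC clamp.

Base counts: A=8, T=12, G=3, C=3 (length 26).
GC clamp: 3' end TA has 0 G/C, need ≥1 ✗
Tm: Tm = 2·20 + 4·6 = 64°C ✓
homopolymer run: longest run = 3 ✓
length: length 26 ✓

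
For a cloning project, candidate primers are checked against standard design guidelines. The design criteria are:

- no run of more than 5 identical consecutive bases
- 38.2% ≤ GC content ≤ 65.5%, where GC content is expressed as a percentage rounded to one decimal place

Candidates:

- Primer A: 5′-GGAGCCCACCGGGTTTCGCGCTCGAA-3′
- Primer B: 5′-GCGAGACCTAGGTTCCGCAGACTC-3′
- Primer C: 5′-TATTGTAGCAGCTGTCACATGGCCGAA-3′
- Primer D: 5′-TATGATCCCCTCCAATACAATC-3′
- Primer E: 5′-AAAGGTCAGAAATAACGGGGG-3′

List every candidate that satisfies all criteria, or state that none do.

Primer A (26 nt, A=4 T=4 G=9 C=9): longest run = 3 ✓; GC 18/26 = 69.2%, outside 38.2–65.5% ✗ — fails.
Primer B (24 nt, A=5 T=4 G=7 C=8): longest run = 2 ✓; GC 15/24 = 62.5% ✓ — passes.
Primer C (27 nt, A=7 T=7 G=7 C=6): longest run = 2 ✓; GC 13/27 = 48.1% ✓ — passes.
Primer D (22 nt, A=7 T=6 G=1 C=8): longest run = 4 ✓; GC 9/22 = 40.9% ✓ — passes.
Primer E (21 nt, A=9 T=2 G=8 C=2): longest run = 5 ✓; GC 10/21 = 47.6% ✓ — passes.

Primer B, Primer C, Primer D and Primer E.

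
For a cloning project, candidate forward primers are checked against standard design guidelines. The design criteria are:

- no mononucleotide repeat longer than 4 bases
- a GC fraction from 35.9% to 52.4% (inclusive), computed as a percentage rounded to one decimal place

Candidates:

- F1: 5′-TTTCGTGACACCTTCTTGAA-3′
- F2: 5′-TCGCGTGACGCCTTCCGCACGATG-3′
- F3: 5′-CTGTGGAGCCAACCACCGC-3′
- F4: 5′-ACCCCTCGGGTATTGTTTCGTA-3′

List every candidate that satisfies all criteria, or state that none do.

F1 and F4.

F1 (20 nt, A=4 T=8 G=3 C=5): longest run = 3 ✓; GC 8/20 = 40.0% ✓ — passes.
F2 (24 nt, A=3 T=5 G=7 C=9): longest run = 2 ✓; GC 16/24 = 66.7%, outside 35.9–52.4% ✗ — fails.
F3 (19 nt, A=4 T=2 G=5 C=8): longest run = 2 ✓; GC 13/19 = 68.4%, outside 35.9–52.4% ✗ — fails.
F4 (22 nt, A=3 T=8 G=5 C=6): longest run = 4 ✓; GC 11/22 = 50.0% ✓ — passes.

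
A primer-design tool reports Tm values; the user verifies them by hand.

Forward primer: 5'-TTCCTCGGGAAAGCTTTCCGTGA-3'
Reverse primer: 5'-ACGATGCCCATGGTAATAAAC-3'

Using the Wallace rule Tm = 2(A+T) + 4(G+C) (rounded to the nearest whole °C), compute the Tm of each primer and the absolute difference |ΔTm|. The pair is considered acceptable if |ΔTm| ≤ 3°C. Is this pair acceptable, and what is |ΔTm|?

Forward: A=4 T=7 G=6 C=6 → Tm = 2·11 + 4·12 = 70°C.
Reverse: A=8 T=4 G=4 C=5 → Tm = 2·12 + 4·9 = 60°C.
|ΔTm| = |70 − 60| = 10°C, > 3°C.

|ΔTm| = 10°C; the pair is not acceptable.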